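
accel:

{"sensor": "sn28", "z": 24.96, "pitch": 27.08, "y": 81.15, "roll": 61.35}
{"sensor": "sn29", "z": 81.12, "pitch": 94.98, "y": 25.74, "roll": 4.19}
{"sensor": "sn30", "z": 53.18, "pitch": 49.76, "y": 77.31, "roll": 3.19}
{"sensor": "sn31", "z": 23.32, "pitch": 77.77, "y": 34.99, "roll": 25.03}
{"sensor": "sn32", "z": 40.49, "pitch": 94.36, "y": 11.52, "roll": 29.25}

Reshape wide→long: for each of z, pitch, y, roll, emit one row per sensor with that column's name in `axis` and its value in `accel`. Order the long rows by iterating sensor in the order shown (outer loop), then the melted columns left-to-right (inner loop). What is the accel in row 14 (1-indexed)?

20 rows total (5 × 4). Row 14: index ⌊(14-1)/4⌋ = 3 into sensor → sn31; (14-1) mod 4 = 1 into the melted columns → pitch.
So row 14 is (sn31, pitch, 77.77); accel = 77.77.

77.77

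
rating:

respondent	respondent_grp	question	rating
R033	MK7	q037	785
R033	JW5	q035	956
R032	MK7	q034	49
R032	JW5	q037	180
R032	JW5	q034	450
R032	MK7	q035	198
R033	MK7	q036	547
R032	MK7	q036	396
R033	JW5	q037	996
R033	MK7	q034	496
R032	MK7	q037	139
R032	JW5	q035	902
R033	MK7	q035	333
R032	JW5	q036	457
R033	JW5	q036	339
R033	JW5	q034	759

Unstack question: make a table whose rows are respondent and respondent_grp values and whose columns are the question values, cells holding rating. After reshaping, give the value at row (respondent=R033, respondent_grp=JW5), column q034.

759

Wide layout: rows indexed by respondent and respondent_grp, columns are the 4 distinct question values (q037, q035, q034, q036).
Cell (respondent=R033, respondent_grp=JW5, question=q034) draws from the long row where respondent=R033, respondent_grp=JW5 and question=q034, which has rating=759.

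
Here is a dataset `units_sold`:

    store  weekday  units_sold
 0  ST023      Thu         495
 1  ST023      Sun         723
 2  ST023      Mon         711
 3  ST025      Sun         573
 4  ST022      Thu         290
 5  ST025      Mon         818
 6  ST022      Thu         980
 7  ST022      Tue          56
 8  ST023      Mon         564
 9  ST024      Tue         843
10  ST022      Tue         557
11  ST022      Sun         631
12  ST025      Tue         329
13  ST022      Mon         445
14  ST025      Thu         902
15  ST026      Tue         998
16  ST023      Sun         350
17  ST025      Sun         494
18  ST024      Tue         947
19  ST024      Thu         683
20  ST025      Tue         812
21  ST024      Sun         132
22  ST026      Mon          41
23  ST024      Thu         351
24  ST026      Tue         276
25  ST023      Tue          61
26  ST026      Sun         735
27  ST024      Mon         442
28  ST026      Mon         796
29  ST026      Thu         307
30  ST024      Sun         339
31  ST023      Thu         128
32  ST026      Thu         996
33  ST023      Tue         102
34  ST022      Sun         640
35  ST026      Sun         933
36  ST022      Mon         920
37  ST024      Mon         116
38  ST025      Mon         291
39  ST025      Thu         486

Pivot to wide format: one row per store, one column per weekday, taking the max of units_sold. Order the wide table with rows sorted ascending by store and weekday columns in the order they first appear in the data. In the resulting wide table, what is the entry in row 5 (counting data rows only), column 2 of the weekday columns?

With rows sorted ascending by store, row 5 is store=ST026. weekday columns in first-appearance order: Thu, Sun, Mon, Tue; column 2 is Sun.
Long rows with store=ST026, weekday=Sun: max(735, 933) = 933.

933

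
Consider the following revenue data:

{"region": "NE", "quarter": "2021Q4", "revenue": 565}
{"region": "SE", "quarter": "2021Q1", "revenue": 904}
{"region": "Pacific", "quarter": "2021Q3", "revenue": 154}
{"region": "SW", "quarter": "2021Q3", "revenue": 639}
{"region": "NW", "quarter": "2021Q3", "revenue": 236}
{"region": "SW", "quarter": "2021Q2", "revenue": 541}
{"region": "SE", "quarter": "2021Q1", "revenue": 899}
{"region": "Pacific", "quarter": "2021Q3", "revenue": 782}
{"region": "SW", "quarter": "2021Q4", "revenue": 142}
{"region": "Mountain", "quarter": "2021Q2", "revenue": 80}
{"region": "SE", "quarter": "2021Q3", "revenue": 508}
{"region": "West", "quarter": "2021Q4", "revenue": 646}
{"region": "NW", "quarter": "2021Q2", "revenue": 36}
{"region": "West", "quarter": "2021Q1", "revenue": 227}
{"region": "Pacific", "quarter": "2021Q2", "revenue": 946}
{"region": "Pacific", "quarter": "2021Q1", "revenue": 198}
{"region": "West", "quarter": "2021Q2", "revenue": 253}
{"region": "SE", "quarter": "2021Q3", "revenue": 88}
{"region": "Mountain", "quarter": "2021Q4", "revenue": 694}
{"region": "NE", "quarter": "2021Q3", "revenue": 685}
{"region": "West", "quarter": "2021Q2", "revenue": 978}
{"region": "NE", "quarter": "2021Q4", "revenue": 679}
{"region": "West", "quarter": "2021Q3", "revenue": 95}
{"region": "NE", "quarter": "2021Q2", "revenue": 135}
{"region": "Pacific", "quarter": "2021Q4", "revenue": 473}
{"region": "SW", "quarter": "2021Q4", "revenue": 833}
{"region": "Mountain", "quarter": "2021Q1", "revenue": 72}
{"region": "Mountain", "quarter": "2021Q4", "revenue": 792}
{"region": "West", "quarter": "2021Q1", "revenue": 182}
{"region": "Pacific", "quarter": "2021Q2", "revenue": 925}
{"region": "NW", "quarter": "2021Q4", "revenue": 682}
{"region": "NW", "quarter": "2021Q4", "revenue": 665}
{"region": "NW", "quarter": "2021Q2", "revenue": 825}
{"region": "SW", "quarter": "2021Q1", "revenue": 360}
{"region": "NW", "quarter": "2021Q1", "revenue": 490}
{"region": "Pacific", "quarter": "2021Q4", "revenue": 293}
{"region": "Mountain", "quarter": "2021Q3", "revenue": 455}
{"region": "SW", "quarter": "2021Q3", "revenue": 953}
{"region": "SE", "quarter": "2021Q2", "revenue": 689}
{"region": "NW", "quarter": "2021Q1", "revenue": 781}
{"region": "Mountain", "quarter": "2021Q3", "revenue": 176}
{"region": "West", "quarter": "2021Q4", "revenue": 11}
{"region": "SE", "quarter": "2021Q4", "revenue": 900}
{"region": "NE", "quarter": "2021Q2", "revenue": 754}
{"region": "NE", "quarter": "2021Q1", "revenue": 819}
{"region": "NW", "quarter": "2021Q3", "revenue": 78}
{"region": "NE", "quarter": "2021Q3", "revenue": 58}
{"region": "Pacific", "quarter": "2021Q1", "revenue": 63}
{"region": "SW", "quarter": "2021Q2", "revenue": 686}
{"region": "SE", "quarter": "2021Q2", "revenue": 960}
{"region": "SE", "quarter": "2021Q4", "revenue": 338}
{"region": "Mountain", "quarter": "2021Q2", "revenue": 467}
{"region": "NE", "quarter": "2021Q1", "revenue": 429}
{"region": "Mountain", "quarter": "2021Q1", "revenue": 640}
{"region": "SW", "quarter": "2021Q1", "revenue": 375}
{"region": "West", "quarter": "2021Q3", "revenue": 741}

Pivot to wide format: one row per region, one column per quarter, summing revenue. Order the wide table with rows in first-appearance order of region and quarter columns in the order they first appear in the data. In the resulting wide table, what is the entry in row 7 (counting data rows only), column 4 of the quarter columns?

With rows in first-appearance order of region, row 7 is region=West. quarter columns in first-appearance order: 2021Q4, 2021Q1, 2021Q3, 2021Q2; column 4 is 2021Q2.
Long rows with region=West, quarter=2021Q2: 253 + 978 = 1231.

1231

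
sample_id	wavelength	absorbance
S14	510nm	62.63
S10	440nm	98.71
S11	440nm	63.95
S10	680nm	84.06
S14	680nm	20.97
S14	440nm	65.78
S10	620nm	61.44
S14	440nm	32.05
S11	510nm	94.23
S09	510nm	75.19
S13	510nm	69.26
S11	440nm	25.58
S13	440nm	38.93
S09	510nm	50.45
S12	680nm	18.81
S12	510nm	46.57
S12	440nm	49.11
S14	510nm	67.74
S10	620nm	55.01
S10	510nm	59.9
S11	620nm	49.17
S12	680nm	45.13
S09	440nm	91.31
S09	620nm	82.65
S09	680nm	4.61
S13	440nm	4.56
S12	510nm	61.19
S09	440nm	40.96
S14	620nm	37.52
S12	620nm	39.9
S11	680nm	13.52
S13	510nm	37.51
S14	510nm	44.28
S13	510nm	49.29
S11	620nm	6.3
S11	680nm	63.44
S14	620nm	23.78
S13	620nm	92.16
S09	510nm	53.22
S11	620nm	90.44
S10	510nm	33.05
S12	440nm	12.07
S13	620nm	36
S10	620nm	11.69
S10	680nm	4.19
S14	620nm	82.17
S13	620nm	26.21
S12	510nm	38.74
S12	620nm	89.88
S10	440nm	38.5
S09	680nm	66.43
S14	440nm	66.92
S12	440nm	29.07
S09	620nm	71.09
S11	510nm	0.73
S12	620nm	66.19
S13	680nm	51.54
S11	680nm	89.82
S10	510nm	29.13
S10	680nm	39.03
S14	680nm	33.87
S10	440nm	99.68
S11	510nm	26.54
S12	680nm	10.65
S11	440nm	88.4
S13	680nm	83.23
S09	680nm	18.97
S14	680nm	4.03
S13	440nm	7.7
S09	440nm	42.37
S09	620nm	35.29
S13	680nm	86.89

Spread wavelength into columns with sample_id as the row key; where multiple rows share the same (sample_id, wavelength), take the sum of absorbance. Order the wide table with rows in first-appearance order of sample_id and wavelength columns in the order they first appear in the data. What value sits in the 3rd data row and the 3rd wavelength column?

With rows in first-appearance order of sample_id, row 3 is sample_id=S11. wavelength columns in first-appearance order: 510nm, 440nm, 680nm, 620nm; column 3 is 680nm.
Long rows with sample_id=S11, wavelength=680nm: 13.52 + 63.44 + 89.82 = 166.78.

166.78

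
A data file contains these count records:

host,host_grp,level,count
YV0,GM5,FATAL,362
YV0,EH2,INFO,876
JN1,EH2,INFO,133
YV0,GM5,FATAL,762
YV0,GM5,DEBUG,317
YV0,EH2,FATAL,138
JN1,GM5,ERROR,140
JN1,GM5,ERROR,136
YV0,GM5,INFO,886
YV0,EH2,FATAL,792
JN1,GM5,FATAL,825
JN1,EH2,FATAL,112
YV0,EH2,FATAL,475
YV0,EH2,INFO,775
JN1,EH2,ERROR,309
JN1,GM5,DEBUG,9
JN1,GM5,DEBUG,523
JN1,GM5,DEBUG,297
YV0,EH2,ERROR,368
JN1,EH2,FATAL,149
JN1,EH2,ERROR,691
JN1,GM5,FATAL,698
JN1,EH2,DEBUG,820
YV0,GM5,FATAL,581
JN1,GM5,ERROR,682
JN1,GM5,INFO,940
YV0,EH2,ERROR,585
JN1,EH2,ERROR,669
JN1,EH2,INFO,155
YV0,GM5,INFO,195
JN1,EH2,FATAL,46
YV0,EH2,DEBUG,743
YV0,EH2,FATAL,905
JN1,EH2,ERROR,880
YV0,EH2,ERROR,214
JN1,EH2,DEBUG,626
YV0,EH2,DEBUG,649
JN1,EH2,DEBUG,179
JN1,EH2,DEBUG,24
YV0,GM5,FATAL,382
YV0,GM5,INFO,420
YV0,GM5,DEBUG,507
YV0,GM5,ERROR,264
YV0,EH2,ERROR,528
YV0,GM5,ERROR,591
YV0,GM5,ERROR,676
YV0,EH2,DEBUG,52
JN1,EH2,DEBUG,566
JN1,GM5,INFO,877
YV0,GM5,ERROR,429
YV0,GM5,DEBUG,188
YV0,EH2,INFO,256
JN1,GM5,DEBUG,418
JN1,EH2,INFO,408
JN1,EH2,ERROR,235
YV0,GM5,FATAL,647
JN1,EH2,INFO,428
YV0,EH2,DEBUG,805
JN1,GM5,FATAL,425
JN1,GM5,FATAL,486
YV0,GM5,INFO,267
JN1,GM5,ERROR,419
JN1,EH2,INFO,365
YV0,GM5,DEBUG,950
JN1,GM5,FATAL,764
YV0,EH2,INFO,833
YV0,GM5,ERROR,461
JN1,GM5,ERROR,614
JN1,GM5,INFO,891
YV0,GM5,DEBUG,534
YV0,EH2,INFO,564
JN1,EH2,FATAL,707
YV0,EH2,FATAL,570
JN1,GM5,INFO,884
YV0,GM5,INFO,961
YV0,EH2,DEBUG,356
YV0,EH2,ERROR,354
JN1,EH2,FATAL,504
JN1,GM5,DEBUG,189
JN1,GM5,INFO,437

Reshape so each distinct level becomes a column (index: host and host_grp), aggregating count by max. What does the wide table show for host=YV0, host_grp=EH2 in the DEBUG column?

Rows with host=YV0, host_grp=EH2 and level=DEBUG: count values are 743, 649, 52, 805, 356.
max(743, 649, 52, 805, 356) = 805.

805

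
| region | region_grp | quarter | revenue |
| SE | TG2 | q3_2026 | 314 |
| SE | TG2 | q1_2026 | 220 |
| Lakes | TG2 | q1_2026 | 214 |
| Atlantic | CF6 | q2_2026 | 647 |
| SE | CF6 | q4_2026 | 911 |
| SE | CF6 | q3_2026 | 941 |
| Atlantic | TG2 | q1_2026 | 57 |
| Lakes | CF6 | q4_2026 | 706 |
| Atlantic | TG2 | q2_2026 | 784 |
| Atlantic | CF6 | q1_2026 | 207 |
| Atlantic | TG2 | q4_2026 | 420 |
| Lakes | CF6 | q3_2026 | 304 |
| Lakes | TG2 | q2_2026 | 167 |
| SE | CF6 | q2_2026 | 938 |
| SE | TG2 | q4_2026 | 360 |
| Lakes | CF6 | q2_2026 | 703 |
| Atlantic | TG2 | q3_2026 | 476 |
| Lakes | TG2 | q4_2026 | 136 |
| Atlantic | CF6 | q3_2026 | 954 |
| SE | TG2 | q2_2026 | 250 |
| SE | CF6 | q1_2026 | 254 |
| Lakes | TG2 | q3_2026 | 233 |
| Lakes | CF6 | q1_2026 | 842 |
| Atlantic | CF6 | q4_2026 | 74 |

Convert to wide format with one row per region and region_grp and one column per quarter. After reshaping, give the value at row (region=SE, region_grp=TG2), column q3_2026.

Wide layout: rows indexed by region and region_grp, columns are the 4 distinct quarter values (q3_2026, q1_2026, q2_2026, q4_2026).
Cell (region=SE, region_grp=TG2, quarter=q3_2026) draws from the long row where region=SE, region_grp=TG2 and quarter=q3_2026, which has revenue=314.

314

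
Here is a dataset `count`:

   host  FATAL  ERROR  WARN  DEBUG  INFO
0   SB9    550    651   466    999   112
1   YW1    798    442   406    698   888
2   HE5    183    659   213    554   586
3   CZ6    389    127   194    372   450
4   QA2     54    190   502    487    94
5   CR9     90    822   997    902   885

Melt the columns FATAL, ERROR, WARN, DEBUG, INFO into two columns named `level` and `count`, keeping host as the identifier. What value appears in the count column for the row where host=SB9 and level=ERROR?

Unpivoting turns each (host, wide-column) pair into one long row.
The wide cell at row SB9, column ERROR holds 651, so the long row (SB9, ERROR) has count=651.

651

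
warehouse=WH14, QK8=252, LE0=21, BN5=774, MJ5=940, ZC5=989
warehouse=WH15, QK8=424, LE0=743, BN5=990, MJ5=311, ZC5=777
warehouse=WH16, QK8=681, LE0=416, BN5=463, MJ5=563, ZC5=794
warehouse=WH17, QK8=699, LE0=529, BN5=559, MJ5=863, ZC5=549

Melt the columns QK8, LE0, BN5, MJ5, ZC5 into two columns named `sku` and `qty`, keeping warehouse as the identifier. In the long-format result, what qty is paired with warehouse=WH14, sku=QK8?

Unpivoting turns each (warehouse, wide-column) pair into one long row.
The wide cell at row WH14, column QK8 holds 252, so the long row (WH14, QK8) has qty=252.

252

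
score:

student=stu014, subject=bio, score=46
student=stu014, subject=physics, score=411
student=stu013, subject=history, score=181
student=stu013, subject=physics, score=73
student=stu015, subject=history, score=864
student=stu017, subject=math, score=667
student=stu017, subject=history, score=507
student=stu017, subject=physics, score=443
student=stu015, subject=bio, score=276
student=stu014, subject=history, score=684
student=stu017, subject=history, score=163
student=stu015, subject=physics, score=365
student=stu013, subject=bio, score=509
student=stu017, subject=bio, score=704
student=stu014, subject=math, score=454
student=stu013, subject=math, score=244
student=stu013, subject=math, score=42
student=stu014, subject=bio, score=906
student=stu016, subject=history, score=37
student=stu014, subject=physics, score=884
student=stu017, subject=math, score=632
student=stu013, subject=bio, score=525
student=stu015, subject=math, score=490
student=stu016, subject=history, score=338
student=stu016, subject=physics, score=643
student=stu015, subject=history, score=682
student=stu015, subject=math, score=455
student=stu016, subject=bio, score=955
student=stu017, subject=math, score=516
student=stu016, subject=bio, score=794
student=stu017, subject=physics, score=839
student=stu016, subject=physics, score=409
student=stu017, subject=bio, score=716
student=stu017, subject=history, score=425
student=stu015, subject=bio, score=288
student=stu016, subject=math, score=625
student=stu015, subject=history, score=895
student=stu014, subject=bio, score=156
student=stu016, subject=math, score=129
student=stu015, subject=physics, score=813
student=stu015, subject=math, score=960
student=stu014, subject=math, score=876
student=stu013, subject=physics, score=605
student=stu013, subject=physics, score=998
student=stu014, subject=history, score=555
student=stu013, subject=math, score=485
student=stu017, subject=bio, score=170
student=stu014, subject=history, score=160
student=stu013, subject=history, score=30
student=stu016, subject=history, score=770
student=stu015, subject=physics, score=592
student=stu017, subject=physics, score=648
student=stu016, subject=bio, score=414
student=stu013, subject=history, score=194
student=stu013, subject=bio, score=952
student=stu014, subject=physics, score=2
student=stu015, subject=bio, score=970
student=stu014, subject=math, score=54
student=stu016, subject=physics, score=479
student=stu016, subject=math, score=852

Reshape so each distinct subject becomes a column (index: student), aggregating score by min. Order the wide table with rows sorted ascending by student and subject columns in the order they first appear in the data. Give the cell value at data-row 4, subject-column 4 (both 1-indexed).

With rows sorted ascending by student, row 4 is student=stu016. subject columns in first-appearance order: bio, physics, history, math; column 4 is math.
Long rows with student=stu016, subject=math: min(625, 129, 852) = 129.

129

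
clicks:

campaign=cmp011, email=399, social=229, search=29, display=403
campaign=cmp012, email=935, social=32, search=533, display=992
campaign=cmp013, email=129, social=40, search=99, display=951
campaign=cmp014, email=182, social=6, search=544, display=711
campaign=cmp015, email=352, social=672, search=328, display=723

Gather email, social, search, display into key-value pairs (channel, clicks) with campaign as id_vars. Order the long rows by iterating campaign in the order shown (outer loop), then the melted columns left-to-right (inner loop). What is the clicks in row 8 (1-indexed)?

992

20 rows total (5 × 4). Row 8: index ⌊(8-1)/4⌋ = 1 into campaign → cmp012; (8-1) mod 4 = 3 into the melted columns → display.
So row 8 is (cmp012, display, 992); clicks = 992.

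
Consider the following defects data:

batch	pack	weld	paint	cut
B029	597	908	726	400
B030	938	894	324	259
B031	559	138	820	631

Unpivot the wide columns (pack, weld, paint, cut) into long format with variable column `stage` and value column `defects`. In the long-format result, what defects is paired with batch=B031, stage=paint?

820

Unpivoting turns each (batch, wide-column) pair into one long row.
The wide cell at row B031, column paint holds 820, so the long row (B031, paint) has defects=820.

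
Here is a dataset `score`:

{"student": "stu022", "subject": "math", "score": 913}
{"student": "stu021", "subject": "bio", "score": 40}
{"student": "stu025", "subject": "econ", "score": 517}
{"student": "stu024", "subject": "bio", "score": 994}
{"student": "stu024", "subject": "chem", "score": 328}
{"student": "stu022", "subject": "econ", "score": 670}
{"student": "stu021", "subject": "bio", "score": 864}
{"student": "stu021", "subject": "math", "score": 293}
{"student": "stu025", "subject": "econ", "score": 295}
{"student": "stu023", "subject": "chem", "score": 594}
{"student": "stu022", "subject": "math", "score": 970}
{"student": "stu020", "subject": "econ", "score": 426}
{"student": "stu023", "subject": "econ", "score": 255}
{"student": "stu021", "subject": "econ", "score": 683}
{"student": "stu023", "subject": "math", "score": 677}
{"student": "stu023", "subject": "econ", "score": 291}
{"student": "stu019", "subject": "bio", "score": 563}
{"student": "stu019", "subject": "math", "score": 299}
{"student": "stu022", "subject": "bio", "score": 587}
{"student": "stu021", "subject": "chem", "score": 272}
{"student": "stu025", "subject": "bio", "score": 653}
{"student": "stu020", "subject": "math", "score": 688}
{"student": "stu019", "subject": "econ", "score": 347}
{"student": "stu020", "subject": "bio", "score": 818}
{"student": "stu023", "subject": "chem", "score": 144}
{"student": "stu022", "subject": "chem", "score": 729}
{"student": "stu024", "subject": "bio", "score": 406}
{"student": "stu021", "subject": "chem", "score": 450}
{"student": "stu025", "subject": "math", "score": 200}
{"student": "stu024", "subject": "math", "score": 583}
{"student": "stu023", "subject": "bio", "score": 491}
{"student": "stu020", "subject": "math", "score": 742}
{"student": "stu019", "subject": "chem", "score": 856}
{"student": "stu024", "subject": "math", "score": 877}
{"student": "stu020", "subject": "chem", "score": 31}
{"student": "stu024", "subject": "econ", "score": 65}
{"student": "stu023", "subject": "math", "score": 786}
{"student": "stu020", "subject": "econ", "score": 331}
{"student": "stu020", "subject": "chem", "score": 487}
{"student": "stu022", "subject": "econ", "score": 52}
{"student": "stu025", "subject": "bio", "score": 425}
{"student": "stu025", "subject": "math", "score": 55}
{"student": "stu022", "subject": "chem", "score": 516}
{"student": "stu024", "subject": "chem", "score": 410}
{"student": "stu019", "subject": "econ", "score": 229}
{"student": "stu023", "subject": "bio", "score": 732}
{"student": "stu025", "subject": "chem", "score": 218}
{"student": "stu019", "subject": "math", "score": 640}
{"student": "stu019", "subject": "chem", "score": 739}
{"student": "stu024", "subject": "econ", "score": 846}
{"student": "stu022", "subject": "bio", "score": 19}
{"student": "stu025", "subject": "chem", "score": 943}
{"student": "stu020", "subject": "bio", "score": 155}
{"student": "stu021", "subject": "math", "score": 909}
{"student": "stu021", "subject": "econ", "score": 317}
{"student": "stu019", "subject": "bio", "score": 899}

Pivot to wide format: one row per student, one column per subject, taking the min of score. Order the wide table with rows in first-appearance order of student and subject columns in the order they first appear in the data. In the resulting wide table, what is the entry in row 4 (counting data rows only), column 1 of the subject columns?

583

With rows in first-appearance order of student, row 4 is student=stu024. subject columns in first-appearance order: math, bio, econ, chem; column 1 is math.
Long rows with student=stu024, subject=math: min(583, 877) = 583.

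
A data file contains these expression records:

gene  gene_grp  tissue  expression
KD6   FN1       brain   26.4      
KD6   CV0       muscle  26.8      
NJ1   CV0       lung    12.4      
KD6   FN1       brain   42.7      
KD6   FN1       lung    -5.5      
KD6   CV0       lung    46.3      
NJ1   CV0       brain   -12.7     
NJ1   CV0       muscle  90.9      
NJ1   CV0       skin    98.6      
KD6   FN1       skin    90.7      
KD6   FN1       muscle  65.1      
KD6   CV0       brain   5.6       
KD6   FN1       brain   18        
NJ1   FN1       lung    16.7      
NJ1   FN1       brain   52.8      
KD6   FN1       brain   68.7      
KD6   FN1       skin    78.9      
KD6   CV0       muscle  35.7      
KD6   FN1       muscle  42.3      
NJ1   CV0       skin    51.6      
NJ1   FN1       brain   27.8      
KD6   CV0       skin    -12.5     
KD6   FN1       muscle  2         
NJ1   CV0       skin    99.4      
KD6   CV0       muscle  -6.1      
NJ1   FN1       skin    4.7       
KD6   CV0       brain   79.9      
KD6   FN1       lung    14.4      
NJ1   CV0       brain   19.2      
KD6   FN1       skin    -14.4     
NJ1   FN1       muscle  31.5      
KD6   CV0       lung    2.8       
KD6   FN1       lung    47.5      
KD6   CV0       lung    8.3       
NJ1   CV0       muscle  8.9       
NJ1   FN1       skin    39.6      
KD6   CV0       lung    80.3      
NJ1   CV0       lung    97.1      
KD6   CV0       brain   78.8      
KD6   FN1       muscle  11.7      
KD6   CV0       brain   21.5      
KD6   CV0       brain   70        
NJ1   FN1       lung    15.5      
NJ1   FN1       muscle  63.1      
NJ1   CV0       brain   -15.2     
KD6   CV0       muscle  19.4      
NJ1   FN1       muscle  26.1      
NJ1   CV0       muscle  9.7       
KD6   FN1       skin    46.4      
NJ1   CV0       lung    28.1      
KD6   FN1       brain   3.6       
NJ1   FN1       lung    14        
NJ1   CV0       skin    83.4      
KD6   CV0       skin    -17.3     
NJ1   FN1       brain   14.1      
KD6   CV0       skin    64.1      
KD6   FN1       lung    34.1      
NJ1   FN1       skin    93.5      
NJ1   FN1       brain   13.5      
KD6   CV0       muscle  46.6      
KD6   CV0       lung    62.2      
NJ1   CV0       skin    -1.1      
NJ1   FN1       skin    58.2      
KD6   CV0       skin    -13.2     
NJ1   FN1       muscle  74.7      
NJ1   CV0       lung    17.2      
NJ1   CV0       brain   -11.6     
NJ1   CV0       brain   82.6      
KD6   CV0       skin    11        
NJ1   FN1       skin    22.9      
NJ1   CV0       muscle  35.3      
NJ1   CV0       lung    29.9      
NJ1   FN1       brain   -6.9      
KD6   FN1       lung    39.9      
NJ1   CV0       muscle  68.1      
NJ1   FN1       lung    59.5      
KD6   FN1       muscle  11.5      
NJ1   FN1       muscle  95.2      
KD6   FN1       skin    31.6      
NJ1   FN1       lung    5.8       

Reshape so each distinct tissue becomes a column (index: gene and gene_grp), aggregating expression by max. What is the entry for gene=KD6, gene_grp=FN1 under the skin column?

Rows with gene=KD6, gene_grp=FN1 and tissue=skin: expression values are 90.7, 78.9, -14.4, 46.4, 31.6.
max(90.7, 78.9, -14.4, 46.4, 31.6) = 90.7.

90.7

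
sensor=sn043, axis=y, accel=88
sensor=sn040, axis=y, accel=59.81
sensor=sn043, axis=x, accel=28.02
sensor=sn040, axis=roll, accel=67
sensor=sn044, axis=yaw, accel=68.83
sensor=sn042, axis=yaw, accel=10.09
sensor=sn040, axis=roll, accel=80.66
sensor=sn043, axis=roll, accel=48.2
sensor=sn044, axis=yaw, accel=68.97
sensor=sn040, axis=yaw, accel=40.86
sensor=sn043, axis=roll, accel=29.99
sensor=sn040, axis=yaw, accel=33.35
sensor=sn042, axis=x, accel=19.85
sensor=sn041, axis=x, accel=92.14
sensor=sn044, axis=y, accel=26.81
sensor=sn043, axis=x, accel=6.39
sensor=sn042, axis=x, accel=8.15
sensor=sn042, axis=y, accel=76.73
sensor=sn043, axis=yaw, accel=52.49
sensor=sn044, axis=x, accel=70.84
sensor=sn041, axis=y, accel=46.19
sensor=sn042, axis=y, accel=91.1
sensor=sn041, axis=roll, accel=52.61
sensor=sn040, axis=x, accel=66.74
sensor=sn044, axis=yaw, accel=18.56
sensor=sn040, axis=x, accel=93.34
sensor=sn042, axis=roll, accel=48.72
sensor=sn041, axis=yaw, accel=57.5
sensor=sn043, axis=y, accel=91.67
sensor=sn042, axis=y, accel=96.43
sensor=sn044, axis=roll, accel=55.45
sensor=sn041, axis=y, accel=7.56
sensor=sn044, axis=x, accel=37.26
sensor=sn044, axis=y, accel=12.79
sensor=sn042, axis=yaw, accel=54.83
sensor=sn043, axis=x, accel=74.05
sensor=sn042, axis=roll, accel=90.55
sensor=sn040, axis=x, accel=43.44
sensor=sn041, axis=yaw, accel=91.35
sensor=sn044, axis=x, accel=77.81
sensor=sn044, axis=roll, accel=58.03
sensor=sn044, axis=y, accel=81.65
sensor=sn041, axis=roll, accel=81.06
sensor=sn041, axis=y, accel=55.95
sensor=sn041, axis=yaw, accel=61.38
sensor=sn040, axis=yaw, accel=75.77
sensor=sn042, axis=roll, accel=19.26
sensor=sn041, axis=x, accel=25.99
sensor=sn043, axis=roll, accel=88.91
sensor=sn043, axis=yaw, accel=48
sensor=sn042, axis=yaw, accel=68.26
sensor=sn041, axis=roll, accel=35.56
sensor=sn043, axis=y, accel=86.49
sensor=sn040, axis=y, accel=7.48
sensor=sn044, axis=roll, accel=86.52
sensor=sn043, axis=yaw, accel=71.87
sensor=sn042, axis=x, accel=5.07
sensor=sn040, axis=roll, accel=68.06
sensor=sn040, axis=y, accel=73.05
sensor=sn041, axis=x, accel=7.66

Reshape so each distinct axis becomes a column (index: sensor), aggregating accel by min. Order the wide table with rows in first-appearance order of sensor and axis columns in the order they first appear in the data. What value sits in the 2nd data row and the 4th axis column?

33.35

With rows in first-appearance order of sensor, row 2 is sensor=sn040. axis columns in first-appearance order: y, x, roll, yaw; column 4 is yaw.
Long rows with sensor=sn040, axis=yaw: min(40.86, 33.35, 75.77) = 33.35.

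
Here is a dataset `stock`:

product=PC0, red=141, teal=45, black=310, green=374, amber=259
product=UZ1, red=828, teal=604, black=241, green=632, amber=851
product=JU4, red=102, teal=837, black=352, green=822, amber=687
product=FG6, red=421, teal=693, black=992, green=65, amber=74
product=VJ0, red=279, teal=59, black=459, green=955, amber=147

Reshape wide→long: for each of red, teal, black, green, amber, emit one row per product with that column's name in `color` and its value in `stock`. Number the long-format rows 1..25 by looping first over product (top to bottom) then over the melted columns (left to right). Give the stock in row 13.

352

25 rows total (5 × 5). Row 13: index ⌊(13-1)/5⌋ = 2 into product → JU4; (13-1) mod 5 = 2 into the melted columns → black.
So row 13 is (JU4, black, 352); stock = 352.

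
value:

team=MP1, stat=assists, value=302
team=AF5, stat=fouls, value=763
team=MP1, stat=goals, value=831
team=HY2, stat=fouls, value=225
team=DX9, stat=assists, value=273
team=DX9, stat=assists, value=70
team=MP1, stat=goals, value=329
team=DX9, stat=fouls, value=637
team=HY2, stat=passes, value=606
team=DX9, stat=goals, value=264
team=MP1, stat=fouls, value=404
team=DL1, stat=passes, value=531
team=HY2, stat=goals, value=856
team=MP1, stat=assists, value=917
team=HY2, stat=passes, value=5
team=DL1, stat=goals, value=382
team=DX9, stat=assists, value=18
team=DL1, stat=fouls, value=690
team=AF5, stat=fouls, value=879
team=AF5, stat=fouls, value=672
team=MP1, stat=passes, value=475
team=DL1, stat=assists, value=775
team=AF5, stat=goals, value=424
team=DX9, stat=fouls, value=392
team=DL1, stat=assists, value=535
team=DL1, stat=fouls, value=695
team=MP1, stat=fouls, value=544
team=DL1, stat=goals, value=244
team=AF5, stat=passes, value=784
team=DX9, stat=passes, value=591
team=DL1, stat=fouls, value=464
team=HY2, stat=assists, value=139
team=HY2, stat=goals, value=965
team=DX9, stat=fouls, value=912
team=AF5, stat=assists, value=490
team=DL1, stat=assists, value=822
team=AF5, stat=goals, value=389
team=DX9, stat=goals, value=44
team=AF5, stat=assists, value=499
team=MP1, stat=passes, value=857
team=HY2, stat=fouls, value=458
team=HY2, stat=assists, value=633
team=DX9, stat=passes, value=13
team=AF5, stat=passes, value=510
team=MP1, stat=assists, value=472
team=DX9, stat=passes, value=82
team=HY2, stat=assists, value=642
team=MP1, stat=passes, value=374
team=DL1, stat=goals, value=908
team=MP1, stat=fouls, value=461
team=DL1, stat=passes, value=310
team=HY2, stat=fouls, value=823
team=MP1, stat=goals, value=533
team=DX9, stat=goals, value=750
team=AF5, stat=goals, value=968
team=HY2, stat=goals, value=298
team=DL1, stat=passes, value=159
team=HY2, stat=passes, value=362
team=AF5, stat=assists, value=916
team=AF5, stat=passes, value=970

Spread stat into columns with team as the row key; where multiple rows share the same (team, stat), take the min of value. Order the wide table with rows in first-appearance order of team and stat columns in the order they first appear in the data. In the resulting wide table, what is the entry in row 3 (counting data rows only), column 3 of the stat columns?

298

With rows in first-appearance order of team, row 3 is team=HY2. stat columns in first-appearance order: assists, fouls, goals, passes; column 3 is goals.
Long rows with team=HY2, stat=goals: min(856, 965, 298) = 298.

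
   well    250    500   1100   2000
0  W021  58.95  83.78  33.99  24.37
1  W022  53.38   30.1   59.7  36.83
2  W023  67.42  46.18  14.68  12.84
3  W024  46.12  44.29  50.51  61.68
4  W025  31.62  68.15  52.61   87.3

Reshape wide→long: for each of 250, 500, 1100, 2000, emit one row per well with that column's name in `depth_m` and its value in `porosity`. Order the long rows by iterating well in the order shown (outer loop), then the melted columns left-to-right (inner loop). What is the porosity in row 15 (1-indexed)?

20 rows total (5 × 4). Row 15: index ⌊(15-1)/4⌋ = 3 into well → W024; (15-1) mod 4 = 2 into the melted columns → 1100.
So row 15 is (W024, 1100, 50.51); porosity = 50.51.

50.51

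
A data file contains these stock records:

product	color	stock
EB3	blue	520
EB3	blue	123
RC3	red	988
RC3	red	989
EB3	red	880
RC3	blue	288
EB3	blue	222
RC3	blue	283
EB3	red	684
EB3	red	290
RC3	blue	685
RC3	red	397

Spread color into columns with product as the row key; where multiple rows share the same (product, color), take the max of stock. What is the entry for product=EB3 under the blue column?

Rows with product=EB3 and color=blue: stock values are 520, 123, 222.
max(520, 123, 222) = 520.

520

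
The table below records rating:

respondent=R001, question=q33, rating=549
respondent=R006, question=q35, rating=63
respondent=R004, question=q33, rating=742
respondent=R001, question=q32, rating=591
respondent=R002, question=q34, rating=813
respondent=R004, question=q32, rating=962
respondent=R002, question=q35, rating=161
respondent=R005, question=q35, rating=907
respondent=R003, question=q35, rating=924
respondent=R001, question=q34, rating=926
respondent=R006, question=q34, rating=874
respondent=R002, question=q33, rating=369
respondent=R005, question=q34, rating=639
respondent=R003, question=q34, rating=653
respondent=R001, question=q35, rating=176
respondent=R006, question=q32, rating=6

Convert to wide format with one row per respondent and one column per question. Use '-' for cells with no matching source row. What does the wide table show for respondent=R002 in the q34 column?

813

The long row with respondent=R002, question=q34 has rating=813.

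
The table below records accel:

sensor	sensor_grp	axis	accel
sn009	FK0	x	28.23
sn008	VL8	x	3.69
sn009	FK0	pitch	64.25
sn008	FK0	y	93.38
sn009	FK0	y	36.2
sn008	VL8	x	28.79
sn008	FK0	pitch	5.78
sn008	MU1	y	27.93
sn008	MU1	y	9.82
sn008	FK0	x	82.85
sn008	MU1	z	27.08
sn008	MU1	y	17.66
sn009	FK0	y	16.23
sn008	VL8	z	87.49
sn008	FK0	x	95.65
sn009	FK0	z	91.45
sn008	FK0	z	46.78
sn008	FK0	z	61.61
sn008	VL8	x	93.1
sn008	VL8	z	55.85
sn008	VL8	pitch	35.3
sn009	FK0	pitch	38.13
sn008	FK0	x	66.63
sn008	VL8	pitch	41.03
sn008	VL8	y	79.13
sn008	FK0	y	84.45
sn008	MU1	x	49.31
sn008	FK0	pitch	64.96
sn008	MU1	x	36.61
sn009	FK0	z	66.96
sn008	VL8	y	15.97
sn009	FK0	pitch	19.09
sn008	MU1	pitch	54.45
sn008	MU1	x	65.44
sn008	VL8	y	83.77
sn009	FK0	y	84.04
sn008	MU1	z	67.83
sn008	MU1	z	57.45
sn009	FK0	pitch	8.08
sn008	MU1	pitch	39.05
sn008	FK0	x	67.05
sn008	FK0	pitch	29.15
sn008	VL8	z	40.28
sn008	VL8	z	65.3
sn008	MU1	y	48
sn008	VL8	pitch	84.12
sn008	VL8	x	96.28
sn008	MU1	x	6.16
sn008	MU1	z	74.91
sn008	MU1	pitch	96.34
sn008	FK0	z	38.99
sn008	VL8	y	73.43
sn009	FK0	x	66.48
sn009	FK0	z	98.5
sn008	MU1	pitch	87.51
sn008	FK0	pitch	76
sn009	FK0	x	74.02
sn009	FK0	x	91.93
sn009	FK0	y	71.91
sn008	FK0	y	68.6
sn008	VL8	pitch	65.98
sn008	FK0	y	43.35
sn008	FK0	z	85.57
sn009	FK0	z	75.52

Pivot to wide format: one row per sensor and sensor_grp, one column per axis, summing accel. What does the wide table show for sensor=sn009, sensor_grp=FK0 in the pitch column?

Rows with sensor=sn009, sensor_grp=FK0 and axis=pitch: accel values are 64.25, 38.13, 19.09, 8.08.
64.25 + 38.13 + 19.09 + 8.08 = 129.55.

129.55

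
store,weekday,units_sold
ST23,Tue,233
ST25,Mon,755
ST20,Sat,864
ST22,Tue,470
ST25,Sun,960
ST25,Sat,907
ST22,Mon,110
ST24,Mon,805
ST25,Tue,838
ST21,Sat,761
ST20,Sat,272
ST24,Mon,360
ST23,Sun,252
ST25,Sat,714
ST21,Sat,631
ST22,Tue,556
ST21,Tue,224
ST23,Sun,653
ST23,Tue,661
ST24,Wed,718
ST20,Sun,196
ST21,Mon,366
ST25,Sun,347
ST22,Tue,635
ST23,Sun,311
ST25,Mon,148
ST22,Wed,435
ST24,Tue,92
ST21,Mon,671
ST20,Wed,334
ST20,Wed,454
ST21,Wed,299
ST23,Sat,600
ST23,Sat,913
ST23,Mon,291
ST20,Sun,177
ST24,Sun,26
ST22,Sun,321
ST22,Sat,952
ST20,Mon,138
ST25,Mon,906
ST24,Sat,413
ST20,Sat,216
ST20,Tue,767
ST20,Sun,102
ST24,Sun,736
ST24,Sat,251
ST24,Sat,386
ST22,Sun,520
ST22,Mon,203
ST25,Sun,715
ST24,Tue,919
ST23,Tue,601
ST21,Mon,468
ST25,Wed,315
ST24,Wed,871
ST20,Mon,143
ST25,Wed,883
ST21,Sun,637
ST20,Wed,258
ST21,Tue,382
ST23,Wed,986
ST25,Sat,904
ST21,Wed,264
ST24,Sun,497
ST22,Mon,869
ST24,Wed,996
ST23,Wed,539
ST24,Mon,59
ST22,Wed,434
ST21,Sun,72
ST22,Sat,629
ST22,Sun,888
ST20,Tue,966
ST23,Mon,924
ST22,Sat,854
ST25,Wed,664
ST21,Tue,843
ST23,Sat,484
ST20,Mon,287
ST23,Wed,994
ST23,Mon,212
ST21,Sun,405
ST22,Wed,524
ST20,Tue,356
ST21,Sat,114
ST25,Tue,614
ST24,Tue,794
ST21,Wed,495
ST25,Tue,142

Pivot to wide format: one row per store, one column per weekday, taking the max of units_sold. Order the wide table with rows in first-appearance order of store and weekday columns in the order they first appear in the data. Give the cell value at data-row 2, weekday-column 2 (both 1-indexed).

906

With rows in first-appearance order of store, row 2 is store=ST25. weekday columns in first-appearance order: Tue, Mon, Sat, Sun, Wed; column 2 is Mon.
Long rows with store=ST25, weekday=Mon: max(755, 148, 906) = 906.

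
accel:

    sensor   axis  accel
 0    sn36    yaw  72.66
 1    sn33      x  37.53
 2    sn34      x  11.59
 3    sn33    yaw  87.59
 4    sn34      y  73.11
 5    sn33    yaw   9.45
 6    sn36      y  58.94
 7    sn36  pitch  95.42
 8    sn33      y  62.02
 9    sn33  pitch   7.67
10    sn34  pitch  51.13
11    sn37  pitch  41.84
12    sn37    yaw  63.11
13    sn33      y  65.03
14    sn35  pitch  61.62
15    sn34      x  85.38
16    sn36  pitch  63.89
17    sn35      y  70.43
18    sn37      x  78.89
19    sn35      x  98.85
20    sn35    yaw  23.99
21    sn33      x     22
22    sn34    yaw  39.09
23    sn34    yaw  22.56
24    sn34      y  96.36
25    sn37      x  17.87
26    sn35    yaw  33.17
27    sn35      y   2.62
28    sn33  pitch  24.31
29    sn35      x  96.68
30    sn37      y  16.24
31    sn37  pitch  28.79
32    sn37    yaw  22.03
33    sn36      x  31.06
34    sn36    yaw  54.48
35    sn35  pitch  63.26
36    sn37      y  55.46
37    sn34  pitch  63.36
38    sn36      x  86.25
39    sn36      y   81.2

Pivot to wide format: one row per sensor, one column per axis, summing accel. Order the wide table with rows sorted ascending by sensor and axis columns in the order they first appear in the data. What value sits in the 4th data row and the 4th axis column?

159.31

With rows sorted ascending by sensor, row 4 is sensor=sn36. axis columns in first-appearance order: yaw, x, y, pitch; column 4 is pitch.
Long rows with sensor=sn36, axis=pitch: 95.42 + 63.89 = 159.31.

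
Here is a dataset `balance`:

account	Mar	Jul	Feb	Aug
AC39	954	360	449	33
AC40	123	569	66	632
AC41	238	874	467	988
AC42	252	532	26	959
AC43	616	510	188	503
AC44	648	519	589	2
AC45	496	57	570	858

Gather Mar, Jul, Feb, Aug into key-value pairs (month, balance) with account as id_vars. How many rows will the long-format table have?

28

7 account values × 4 melted columns = 28 rows.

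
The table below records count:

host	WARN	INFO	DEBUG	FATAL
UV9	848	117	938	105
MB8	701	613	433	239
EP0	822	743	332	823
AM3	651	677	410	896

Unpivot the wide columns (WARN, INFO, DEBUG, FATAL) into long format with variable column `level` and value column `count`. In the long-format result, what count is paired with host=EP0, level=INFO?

743

Unpivoting turns each (host, wide-column) pair into one long row.
The wide cell at row EP0, column INFO holds 743, so the long row (EP0, INFO) has count=743.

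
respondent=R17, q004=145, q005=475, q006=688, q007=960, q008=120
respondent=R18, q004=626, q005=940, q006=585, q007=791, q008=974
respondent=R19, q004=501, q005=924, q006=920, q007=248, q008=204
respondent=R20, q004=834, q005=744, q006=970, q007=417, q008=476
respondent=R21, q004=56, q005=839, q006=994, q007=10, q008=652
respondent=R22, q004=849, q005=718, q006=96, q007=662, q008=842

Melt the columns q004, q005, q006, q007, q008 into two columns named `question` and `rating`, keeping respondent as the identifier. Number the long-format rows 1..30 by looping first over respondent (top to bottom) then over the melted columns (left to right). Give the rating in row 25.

652

30 rows total (6 × 5). Row 25: index ⌊(25-1)/5⌋ = 4 into respondent → R21; (25-1) mod 5 = 4 into the melted columns → q008.
So row 25 is (R21, q008, 652); rating = 652.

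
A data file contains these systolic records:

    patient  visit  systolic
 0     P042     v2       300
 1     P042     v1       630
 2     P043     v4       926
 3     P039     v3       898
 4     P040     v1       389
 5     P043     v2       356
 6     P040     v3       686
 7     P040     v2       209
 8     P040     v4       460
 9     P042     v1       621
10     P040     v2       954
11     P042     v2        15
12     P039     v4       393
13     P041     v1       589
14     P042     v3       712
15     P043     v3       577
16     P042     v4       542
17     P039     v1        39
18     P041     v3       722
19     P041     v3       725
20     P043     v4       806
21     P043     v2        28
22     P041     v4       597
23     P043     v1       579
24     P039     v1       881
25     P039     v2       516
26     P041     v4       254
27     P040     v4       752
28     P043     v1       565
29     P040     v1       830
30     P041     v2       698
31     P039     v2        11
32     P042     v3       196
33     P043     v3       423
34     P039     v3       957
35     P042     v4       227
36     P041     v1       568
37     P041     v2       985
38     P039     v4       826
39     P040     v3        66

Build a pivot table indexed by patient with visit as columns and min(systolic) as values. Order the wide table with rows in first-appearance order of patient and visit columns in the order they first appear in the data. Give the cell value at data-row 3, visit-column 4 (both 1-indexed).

With rows in first-appearance order of patient, row 3 is patient=P039. visit columns in first-appearance order: v2, v1, v4, v3; column 4 is v3.
Long rows with patient=P039, visit=v3: min(898, 957) = 898.

898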